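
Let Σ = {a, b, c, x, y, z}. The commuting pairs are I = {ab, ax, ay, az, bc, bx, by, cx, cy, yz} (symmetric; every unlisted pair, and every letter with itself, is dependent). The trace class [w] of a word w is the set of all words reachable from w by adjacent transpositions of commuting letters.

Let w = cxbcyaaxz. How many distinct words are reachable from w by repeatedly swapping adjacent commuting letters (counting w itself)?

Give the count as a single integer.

drop 0:c onto floor
drop 1:x onto floor
drop 2:b onto floor
drop 3:c onto {0:c}
drop 4:y onto {1:x}
drop 5:a onto {3:c}
drop 6:a onto {5:a}
drop 7:x onto {4:y}
drop 8:z onto {2:b, 3:c, 7:x}
ground layer = {0:c, 1:x, 2:b}
drop-orders for the pieces not yet dropped (sum over which currently-grounded one goes next):
  1 to go: {6} 1  {8} 1
  2 to go: {2,8} 1  {5,6} 1  {6,8} 2  {7,8} 1
  3 to go: {2,6,8} 3  {2,7,8} 2  {4,7,8} 1  {5,6,8} 3  {6,7,8} 3
  4 to go: {1,4,7,8} 1  {2,4,7,8} 3  {2,5,6,8} 6  {2,6,7,8} 8  {3,5,6,8} 3  {4,6,7,8} 4  {5,6,7,8} 6
  5 to go: {0,3,5,6,8} 3  {1,2,4,7,8} 4  {1,4,6,7,8} 5  {2,3,5,6,8} 9  {2,4,6,7,8} 15  {2,5,6,7,8} 20  {3,5,6,7,8} 9  {4,5,6,7,8} 10
  6 to go: {0,2,3,5,6,8} 12  {0,3,5,6,7,8} 12  {1,2,4,6,7,8} 24  {1,4,5,6,7,8} 15  {2,3,5,6,7,8} 38  {2,4,5,6,7,8} 45  {3,4,5,6,7,8} 19
  7 to go: {0,2,3,5,6,7,8} 62  {0,3,4,5,6,7,8} 31  {1,2,4,5,6,7,8} 84  {1,3,4,5,6,7,8} 34  {2,3,4,5,6,7,8} 102
  if 0:c drops first: 220 orders
  if 1:x drops first: 195 orders
  if 2:b drops first: 65 orders
heap linearizations: 480

480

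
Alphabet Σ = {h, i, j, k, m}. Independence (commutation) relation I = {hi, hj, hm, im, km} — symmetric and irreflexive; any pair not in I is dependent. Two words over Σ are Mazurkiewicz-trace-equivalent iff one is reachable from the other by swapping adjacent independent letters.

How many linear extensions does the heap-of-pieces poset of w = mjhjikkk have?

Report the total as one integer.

5

0(m) covers ∅
1(j) covers 0:m
2(h) covers ∅
3(j) covers 1:j
4(i) covers 3:j
5(k) covers 2:h, 4:i
6(k) covers 5:k
7(k) covers 6:k
floor of heap: 0:m, 2:h
completions by unplaced set U, small U first (add the entries for U minus each lowest piece of U):
  |U|=1: {7}:1
  |U|=2: {6,7}:1
  |U|=3: {5,6,7}:1
  |U|=4: {2,5,6,7}:1  {4,5,6,7}:1
  |U|=5: {2,4,5,6,7}:2  {3,4,5,6,7}:1
  |U|=6: {1,3,4,5,6,7}:1  {2,3,4,5,6,7}:3
  start at 0(m): 4
  start at 2(h): 1
sum over floor = 5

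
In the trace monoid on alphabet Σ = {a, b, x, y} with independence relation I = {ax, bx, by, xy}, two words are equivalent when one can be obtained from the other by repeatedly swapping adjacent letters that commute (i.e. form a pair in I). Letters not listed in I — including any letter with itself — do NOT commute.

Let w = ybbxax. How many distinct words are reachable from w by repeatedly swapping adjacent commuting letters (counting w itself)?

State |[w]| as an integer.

0(y) covers ∅
1(b) covers ∅
2(b) covers 1:b
3(x) covers ∅
4(a) covers 0:y, 2:b
5(x) covers 3:x
floor of heap: 0:y, 1:b, 3:x
completions by unplaced set U, small U first (add the entries for U minus each lowest piece of U):
  |U|=1: {4}:1  {5}:1
  |U|=2: {0,4}:1  {2,4}:1  {3,5}:1  {4,5}:2
  |U|=3: {0,2,4}:2  {0,4,5}:3  {1,2,4}:1  {2,4,5}:3  {3,4,5}:3
  |U|=4: {0,1,2,4}:3  {0,2,4,5}:8  {0,3,4,5}:6  {1,2,4,5}:4  {2,3,4,5}:6
  start at 0(y): 10
  start at 1(b): 20
  start at 3(x): 15
sum over floor = 45

45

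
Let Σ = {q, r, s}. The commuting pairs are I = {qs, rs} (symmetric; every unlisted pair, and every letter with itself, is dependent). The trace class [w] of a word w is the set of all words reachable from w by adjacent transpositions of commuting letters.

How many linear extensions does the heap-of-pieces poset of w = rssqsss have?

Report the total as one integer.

drop 0:r onto floor
drop 1:s onto floor
drop 2:s onto {1:s}
drop 3:q onto {0:r}
drop 4:s onto {2:s}
drop 5:s onto {4:s}
drop 6:s onto {5:s}
ground layer = {0:r, 1:s}
drop-orders for the pieces not yet dropped (sum over which currently-grounded one goes next):
  1 to go: {3} 1  {6} 1
  2 to go: {0,3} 1  {3,6} 2  {5,6} 1
  3 to go: {0,3,6} 3  {3,5,6} 3  {4,5,6} 1
  4 to go: {0,3,5,6} 6  {2,4,5,6} 1  {3,4,5,6} 4
  5 to go: {0,3,4,5,6} 10  {1,2,4,5,6} 1  {2,3,4,5,6} 5
  if 0:r drops first: 6 orders
  if 1:s drops first: 15 orders
heap linearizations: 21

21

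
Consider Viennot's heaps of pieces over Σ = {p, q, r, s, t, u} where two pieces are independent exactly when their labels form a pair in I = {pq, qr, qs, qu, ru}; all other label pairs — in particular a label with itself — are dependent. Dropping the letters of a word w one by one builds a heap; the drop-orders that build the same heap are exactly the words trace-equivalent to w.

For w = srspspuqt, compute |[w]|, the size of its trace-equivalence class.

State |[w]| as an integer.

0(s) covers ∅
1(r) covers 0:s
2(s) covers 1:r
3(p) covers 2:s
4(s) covers 3:p
5(p) covers 4:s
6(u) covers 5:p
7(q) covers ∅
8(t) covers 6:u, 7:q
floor of heap: 0:s, 7:q
completions by unplaced set U, small U first (add the entries for U minus each lowest piece of U):
  |U|=1: {8}:1
  |U|=2: {6,8}:1  {7,8}:1
  |U|=3: {5,6,8}:1  {6,7,8}:2
  |U|=4: {4,5,6,8}:1  {5,6,7,8}:3
  |U|=5: {3,4,5,6,8}:1  {4,5,6,7,8}:4
  |U|=6: {2,3,4,5,6,8}:1  {3,4,5,6,7,8}:5
  |U|=7: {1,2,3,4,5,6,8}:1  {2,3,4,5,6,7,8}:6
  start at 0(s): 7
  start at 7(q): 1
sum over floor = 8

8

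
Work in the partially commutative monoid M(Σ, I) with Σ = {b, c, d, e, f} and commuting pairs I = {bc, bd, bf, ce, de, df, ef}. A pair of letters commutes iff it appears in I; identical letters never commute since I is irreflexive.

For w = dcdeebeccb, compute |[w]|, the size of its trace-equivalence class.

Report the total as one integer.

252

piece 0:d — minimal
piece 1:c rests on {0:d}
piece 2:d rests on {1:c}
piece 3:e — minimal
piece 4:e rests on {3:e}
piece 5:b rests on {4:e}
piece 6:e rests on {5:b}
piece 7:c rests on {2:d}
piece 8:c rests on {7:c}
piece 9:b rests on {6:e}
minimal pieces: {0:d, 3:e}
ways to finish when only these pieces remain (= sum over removing one remaining piece with nothing left below it):
  1 left: {8}→1  {9}→1
  2 left: {6,9}→1  {7,8}→1  {8,9}→2
  3 left: {2,7,8}→1  {5,6,9}→1  {6,8,9}→3  {7,8,9}→3
  4 left: {1,2,7,8}→1  {2,7,8,9}→4  {4,5,6,9}→1  {5,6,8,9}→4  {6,7,8,9}→6
  5 left: {0,1,2,7,8}→1  {1,2,7,8,9}→5  {2,6,7,8,9}→10  {3,4,5,6,9}→1  {4,5,6,8,9}→5  {5,6,7,8,9}→10
  6 left: {0,1,2,7,8,9}→6  {1,2,6,7,8,9}→15  {2,5,6,7,8,9}→20  {3,4,5,6,8,9}→6  {4,5,6,7,8,9}→15
  7 left: {0,1,2,6,7,8,9}→21  {1,2,5,6,7,8,9}→35  {2,4,5,6,7,8,9}→35  {3,4,5,6,7,8,9}→21
  8 left: {0,1,2,5,6,7,8,9}→56  {1,2,4,5,6,7,8,9}→70  {2,3,4,5,6,7,8,9}→56
  placing 0:d first → 126 extensions
  placing 3:e first → 126 extensions
total linear extensions = 252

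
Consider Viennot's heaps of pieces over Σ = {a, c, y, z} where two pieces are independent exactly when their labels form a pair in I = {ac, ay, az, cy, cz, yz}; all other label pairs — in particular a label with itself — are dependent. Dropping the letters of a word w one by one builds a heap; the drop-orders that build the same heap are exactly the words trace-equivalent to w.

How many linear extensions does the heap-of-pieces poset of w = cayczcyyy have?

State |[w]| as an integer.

2520

#0=c has no predecessor
#1=a has no predecessor
#2=y has no predecessor
#3=c depends on [0:c]
#4=z has no predecessor
#5=c depends on [3:c]
#6=y depends on [2:y]
#7=y depends on [6:y]
#8=y depends on [7:y]
sources: [0:c, 1:a, 2:y, 4:z]
N(rest) = Σ N(rest − s) over sources s of rest; N(one piece) = 1:
  size 1 → [1]=1  [4]=1  [5]=1  [8]=1
  size 2 → [1,4]=2  [1,5]=2  [1,8]=2  [3,5]=1  [4,5]=2  [4,8]=2  [5,8]=2  [7,8]=1
  size 3 → [0,3,5]=1  [1,3,5]=3  [1,4,5]=6  [1,4,8]=6  [1,5,8]=6  [1,7,8]=3  [3,4,5]=3  [3,5,8]=3  [4,5,8]=6  [4,7,8]=3  [5,7,8]=3  [6,7,8]=1
  size 4 → [0,1,3,5]=4  [0,3,4,5]=4  [0,3,5,8]=4  [1,3,4,5]=12  [1,3,5,8]=12  [1,4,5,8]=24  [1,4,7,8]=12  [1,5,7,8]=12  [1,6,7,8]=4  [2,6,7,8]=1  [3,4,5,8]=12  [3,5,7,8]=6  [4,5,7,8]=12  [4,6,7,8]=4  [5,6,7,8]=4
  size 5 → [0,1,3,4,5]=20  [0,1,3,5,8]=20  [0,3,4,5,8]=20  [0,3,5,7,8]=10  [1,2,6,7,8]=5  [1,3,4,5,8]=60  [1,3,5,7,8]=30  [1,4,5,7,8]=60  [1,4,6,7,8]=20  [1,5,6,7,8]=20  [2,4,6,7,8]=5  [2,5,6,7,8]=5  [3,4,5,7,8]=30  [3,5,6,7,8]=10  [4,5,6,7,8]=20
  size 6 → [0,1,3,4,5,8]=120  [0,1,3,5,7,8]=60  [0,3,4,5,7,8]=60  [0,3,5,6,7,8]=20  [1,2,4,6,7,8]=30  [1,2,5,6,7,8]=30  [1,3,4,5,7,8]=180  [1,3,5,6,7,8]=60  [1,4,5,6,7,8]=120  [2,3,5,6,7,8]=15  [2,4,5,6,7,8]=30  [3,4,5,6,7,8]=60
  size 7 → [0,1,3,4,5,7,8]=420  [0,1,3,5,6,7,8]=140  [0,2,3,5,6,7,8]=35  [0,3,4,5,6,7,8]=140  [1,2,3,5,6,7,8]=105  [1,2,4,5,6,7,8]=210  [1,3,4,5,6,7,8]=420  [2,3,4,5,6,7,8]=105
  first=0(c) contributes 840
  first=1(a) contributes 280
  first=2(y) contributes 1120
  first=4(z) contributes 280
|[w]| = 2520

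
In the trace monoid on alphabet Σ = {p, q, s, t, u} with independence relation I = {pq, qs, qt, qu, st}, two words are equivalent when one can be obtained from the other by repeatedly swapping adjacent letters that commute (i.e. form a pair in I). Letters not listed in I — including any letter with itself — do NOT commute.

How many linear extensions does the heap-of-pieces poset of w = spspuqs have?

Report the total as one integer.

drop 0:s onto floor
drop 1:p onto {0:s}
drop 2:s onto {1:p}
drop 3:p onto {2:s}
drop 4:u onto {3:p}
drop 5:q onto floor
drop 6:s onto {4:u}
ground layer = {0:s, 5:q}
drop-orders for the pieces not yet dropped (sum over which currently-grounded one goes next):
  1 to go: {5} 1  {6} 1
  2 to go: {4,6} 1  {5,6} 2
  3 to go: {3,4,6} 1  {4,5,6} 3
  4 to go: {2,3,4,6} 1  {3,4,5,6} 4
  5 to go: {1,2,3,4,6} 1  {2,3,4,5,6} 5
  if 0:s drops first: 6 orders
  if 5:q drops first: 1 orders
heap linearizations: 7

7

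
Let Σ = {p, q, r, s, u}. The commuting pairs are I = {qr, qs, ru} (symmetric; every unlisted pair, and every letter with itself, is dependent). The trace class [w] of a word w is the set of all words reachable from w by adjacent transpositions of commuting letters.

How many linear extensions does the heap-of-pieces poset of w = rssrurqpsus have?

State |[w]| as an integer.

#0=r has no predecessor
#1=s depends on [0:r]
#2=s depends on [1:s]
#3=r depends on [2:s]
#4=u depends on [2:s]
#5=r depends on [3:r]
#6=q depends on [4:u]
#7=p depends on [5:r, 6:q]
#8=s depends on [7:p]
#9=u depends on [8:s]
#10=s depends on [9:u]
sources: [0:r]
N(rest) = Σ N(rest − s) over sources s of rest; N(one piece) = 1:
  size 1 → [10]=1
  size 2 → [9,10]=1
  size 3 → [8,9,10]=1
  size 4 → [7,8,9,10]=1
  size 5 → [5,7,8,9,10]=1  [6,7,8,9,10]=1
  size 6 → [3,5,7,8,9,10]=1  [4,6,7,8,9,10]=1  [5,6,7,8,9,10]=2
  size 7 → [3,5,6,7,8,9,10]=3  [4,5,6,7,8,9,10]=3
  size 8 → [3,4,5,6,7,8,9,10]=6
  size 9 → [2,3,4,5,6,7,8,9,10]=6
  first=0(r) contributes 6

6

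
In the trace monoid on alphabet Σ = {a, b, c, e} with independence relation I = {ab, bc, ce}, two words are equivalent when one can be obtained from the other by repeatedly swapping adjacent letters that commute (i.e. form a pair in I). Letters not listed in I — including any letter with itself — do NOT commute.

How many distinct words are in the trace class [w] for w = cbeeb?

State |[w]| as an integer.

5

piece 0:c — minimal
piece 1:b — minimal
piece 2:e rests on {1:b}
piece 3:e rests on {2:e}
piece 4:b rests on {3:e}
minimal pieces: {0:c, 1:b}
ways to finish when only these pieces remain (= sum over removing one remaining piece with nothing left below it):
  1 left: {0}→1  {4}→1
  2 left: {0,4}→2  {3,4}→1
  3 left: {0,3,4}→3  {2,3,4}→1
  placing 0:c first → 1 extensions
  placing 1:b first → 4 extensions
total linear extensions = 5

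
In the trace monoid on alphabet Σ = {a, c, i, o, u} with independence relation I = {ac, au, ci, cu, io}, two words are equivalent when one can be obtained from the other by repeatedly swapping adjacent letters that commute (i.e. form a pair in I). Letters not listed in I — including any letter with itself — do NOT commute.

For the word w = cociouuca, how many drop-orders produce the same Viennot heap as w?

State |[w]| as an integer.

63

drop 0:c onto floor
drop 1:o onto {0:c}
drop 2:c onto {1:o}
drop 3:i onto floor
drop 4:o onto {2:c}
drop 5:u onto {3:i, 4:o}
drop 6:u onto {5:u}
drop 7:c onto {4:o}
drop 8:a onto {3:i, 4:o}
ground layer = {0:c, 3:i}
drop-orders for the pieces not yet dropped (sum over which currently-grounded one goes next):
  1 to go: {6} 1  {7} 1  {8} 1
  2 to go: {5,6} 1  {6,7} 2  {6,8} 2  {7,8} 2
  3 to go: {5,6,7} 3  {5,6,8} 3  {6,7,8} 6
  4 to go: {3,5,6,8} 3  {5,6,7,8} 12
  5 to go: {3,5,6,7,8} 15  {4,5,6,7,8} 12
  6 to go: {2,4,5,6,7,8} 12  {3,4,5,6,7,8} 27
  7 to go: {1,2,4,5,6,7,8} 12  {2,3,4,5,6,7,8} 39
  if 0:c drops first: 51 orders
  if 3:i drops first: 12 orders
heap linearizations: 63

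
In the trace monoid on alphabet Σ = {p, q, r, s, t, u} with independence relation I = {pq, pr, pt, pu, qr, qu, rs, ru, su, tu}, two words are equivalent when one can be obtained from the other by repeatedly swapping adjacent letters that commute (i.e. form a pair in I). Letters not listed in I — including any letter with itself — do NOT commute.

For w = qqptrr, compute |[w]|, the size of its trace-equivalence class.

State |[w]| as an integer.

6

#0=q has no predecessor
#1=q depends on [0:q]
#2=p has no predecessor
#3=t depends on [1:q]
#4=r depends on [3:t]
#5=r depends on [4:r]
sources: [0:q, 2:p]
N(rest) = Σ N(rest − s) over sources s of rest; N(one piece) = 1:
  size 1 → [2]=1  [5]=1
  size 2 → [2,5]=2  [4,5]=1
  size 3 → [2,4,5]=3  [3,4,5]=1
  size 4 → [1,3,4,5]=1  [2,3,4,5]=4
  first=0(q) contributes 5
  first=2(p) contributes 1
|[w]| = 6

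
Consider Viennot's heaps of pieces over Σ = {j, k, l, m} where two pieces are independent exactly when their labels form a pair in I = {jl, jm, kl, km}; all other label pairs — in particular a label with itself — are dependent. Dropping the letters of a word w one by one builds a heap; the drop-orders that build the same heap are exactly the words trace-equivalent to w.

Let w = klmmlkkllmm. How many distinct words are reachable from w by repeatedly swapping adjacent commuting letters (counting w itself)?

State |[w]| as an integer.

165

drop 0:k onto floor
drop 1:l onto floor
drop 2:m onto {1:l}
drop 3:m onto {2:m}
drop 4:l onto {3:m}
drop 5:k onto {0:k}
drop 6:k onto {5:k}
drop 7:l onto {4:l}
drop 8:l onto {7:l}
drop 9:m onto {8:l}
drop 10:m onto {9:m}
ground layer = {0:k, 1:l}
drop-orders for the pieces not yet dropped (sum over which currently-grounded one goes next):
  1 to go: {6} 1  {10} 1
  2 to go: {5,6} 1  {6,10} 2  {9,10} 1
  3 to go: {0,5,6} 1  {5,6,10} 3  {6,9,10} 3  {8,9,10} 1
  4 to go: {0,5,6,10} 4  {5,6,9,10} 6  {6,8,9,10} 4  {7,8,9,10} 1
  5 to go: {0,5,6,9,10} 10  {4,7,8,9,10} 1  {5,6,8,9,10} 10  {6,7,8,9,10} 5
  6 to go: {0,5,6,8,9,10} 20  {3,4,7,8,9,10} 1  {4,6,7,8,9,10} 6  {5,6,7,8,9,10} 15
  7 to go: {0,5,6,7,8,9,10} 35  {2,3,4,7,8,9,10} 1  {3,4,6,7,8,9,10} 7  {4,5,6,7,8,9,10} 21
  8 to go: {0,4,5,6,7,8,9,10} 56  {1,2,3,4,7,8,9,10} 1  {2,3,4,6,7,8,9,10} 8  {3,4,5,6,7,8,9,10} 28
  9 to go: {0,3,4,5,6,7,8,9,10} 84  {1,2,3,4,6,7,8,9,10} 9  {2,3,4,5,6,7,8,9,10} 36
  if 0:k drops first: 45 orders
  if 1:l drops first: 120 orders
heap linearizations: 165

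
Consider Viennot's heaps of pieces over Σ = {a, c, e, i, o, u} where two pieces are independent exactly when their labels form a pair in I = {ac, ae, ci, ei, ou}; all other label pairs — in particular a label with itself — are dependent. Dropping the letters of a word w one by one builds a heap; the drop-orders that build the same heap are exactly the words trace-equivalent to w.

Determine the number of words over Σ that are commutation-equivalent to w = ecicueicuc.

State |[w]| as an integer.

drop 0:e onto floor
drop 1:c onto {0:e}
drop 2:i onto floor
drop 3:c onto {1:c}
drop 4:u onto {2:i, 3:c}
drop 5:e onto {4:u}
drop 6:i onto {4:u}
drop 7:c onto {5:e}
drop 8:u onto {6:i, 7:c}
drop 9:c onto {8:u}
ground layer = {0:e, 2:i}
drop-orders for the pieces not yet dropped (sum over which currently-grounded one goes next):
  1 to go: {9} 1
  2 to go: {8,9} 1
  3 to go: {6,8,9} 1  {7,8,9} 1
  4 to go: {5,7,8,9} 1  {6,7,8,9} 2
  5 to go: {5,6,7,8,9} 3
  6 to go: {4,5,6,7,8,9} 3
  7 to go: {2,4,5,6,7,8,9} 3  {3,4,5,6,7,8,9} 3
  8 to go: {1,3,4,5,6,7,8,9} 3  {2,3,4,5,6,7,8,9} 6
  if 0:e drops first: 9 orders
  if 2:i drops first: 3 orders
heap linearizations: 12

12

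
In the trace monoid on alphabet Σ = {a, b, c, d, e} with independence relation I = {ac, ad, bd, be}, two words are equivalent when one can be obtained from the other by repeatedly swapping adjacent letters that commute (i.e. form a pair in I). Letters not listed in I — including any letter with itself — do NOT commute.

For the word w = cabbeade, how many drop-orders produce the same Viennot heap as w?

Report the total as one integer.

0(c) covers ∅
1(a) covers ∅
2(b) covers 0:c, 1:a
3(b) covers 2:b
4(e) covers 0:c, 1:a
5(a) covers 3:b, 4:e
6(d) covers 4:e
7(e) covers 5:a, 6:d
floor of heap: 0:c, 1:a
completions by unplaced set U, small U first (add the entries for U minus each lowest piece of U):
  |U|=1: {7}:1
  |U|=2: {5,7}:1  {6,7}:1
  |U|=3: {3,5,7}:1  {5,6,7}:2
  |U|=4: {2,3,5,7}:1  {3,5,6,7}:3  {4,5,6,7}:2
  |U|=5: {2,3,5,6,7}:4  {3,4,5,6,7}:5
  |U|=6: {2,3,4,5,6,7}:9
  start at 0(c): 9
  start at 1(a): 9
sum over floor = 18

18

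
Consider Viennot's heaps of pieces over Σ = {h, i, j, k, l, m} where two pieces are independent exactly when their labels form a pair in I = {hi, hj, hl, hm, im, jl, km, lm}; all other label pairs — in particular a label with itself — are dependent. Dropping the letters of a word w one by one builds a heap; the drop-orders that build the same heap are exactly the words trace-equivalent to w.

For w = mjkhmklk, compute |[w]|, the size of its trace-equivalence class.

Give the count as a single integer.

piece 0:m — minimal
piece 1:j rests on {0:m}
piece 2:k rests on {1:j}
piece 3:h rests on {2:k}
piece 4:m rests on {1:j}
piece 5:k rests on {3:h}
piece 6:l rests on {5:k}
piece 7:k rests on {6:l}
minimal pieces: {0:m}
ways to finish when only these pieces remain (= sum over removing one remaining piece with nothing left below it):
  1 left: {4}→1  {7}→1
  2 left: {4,7}→2  {6,7}→1
  3 left: {4,6,7}→3  {5,6,7}→1
  4 left: {3,5,6,7}→1  {4,5,6,7}→4
  5 left: {2,3,5,6,7}→1  {3,4,5,6,7}→5
  6 left: {2,3,4,5,6,7}→6
  placing 0:m first → 6 extensions

6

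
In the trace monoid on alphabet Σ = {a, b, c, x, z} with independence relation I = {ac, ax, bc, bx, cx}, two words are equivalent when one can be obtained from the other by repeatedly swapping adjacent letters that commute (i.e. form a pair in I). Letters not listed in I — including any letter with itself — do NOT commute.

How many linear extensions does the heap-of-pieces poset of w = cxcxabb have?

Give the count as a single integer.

#0=c has no predecessor
#1=x has no predecessor
#2=c depends on [0:c]
#3=x depends on [1:x]
#4=a has no predecessor
#5=b depends on [4:a]
#6=b depends on [5:b]
sources: [0:c, 1:x, 4:a]
N(rest) = Σ N(rest − s) over sources s of rest; N(one piece) = 1:
  size 1 → [2]=1  [3]=1  [6]=1
  size 2 → [0,2]=1  [1,3]=1  [2,3]=2  [2,6]=2  [3,6]=2  [5,6]=1
  size 3 → [0,2,3]=3  [0,2,6]=3  [1,2,3]=3  [1,3,6]=3  [2,3,6]=6  [2,5,6]=3  [3,5,6]=3  [4,5,6]=1
  size 4 → [0,1,2,3]=6  [0,2,3,6]=12  [0,2,5,6]=6  [1,2,3,6]=12  [1,3,5,6]=6  [2,3,5,6]=12  [2,4,5,6]=4  [3,4,5,6]=4
  size 5 → [0,1,2,3,6]=30  [0,2,3,5,6]=30  [0,2,4,5,6]=10  [1,2,3,5,6]=30  [1,3,4,5,6]=10  [2,3,4,5,6]=20
  first=0(c) contributes 60
  first=1(x) contributes 60
  first=4(a) contributes 90
|[w]| = 210

210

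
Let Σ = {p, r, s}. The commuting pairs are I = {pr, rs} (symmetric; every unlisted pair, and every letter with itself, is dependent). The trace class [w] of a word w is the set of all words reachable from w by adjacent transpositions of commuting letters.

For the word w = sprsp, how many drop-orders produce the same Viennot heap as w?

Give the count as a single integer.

#0=s has no predecessor
#1=p depends on [0:s]
#2=r has no predecessor
#3=s depends on [1:p]
#4=p depends on [3:s]
sources: [0:s, 2:r]
N(rest) = Σ N(rest − s) over sources s of rest; N(one piece) = 1:
  size 1 → [2]=1  [4]=1
  size 2 → [2,4]=2  [3,4]=1
  size 3 → [1,3,4]=1  [2,3,4]=3
  first=0(s) contributes 4
  first=2(r) contributes 1
|[w]| = 5

5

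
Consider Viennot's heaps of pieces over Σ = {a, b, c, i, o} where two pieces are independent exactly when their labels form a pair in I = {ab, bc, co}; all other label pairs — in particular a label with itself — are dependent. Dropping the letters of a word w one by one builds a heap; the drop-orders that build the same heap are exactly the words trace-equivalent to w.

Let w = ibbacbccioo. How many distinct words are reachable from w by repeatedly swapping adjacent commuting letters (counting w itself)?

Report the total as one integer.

drop 0:i onto floor
drop 1:b onto {0:i}
drop 2:b onto {1:b}
drop 3:a onto {0:i}
drop 4:c onto {3:a}
drop 5:b onto {2:b}
drop 6:c onto {4:c}
drop 7:c onto {6:c}
drop 8:i onto {5:b, 7:c}
drop 9:o onto {8:i}
drop 10:o onto {9:o}
ground layer = {0:i}
drop-orders for the pieces not yet dropped (sum over which currently-grounded one goes next):
  1 to go: {10} 1
  2 to go: {9,10} 1
  3 to go: {8,9,10} 1
  4 to go: {5,8,9,10} 1  {7,8,9,10} 1
  5 to go: {2,5,8,9,10} 1  {5,7,8,9,10} 2  {6,7,8,9,10} 1
  6 to go: {1,2,5,8,9,10} 1  {2,5,7,8,9,10} 3  {4,6,7,8,9,10} 1  {5,6,7,8,9,10} 3
  7 to go: {1,2,5,7,8,9,10} 4  {2,5,6,7,8,9,10} 6  {3,4,6,7,8,9,10} 1  {4,5,6,7,8,9,10} 4
  8 to go: {1,2,5,6,7,8,9,10} 10  {2,4,5,6,7,8,9,10} 10  {3,4,5,6,7,8,9,10} 5
  9 to go: {1,2,4,5,6,7,8,9,10} 20  {2,3,4,5,6,7,8,9,10} 15
  if 0:i drops first: 35 orders

35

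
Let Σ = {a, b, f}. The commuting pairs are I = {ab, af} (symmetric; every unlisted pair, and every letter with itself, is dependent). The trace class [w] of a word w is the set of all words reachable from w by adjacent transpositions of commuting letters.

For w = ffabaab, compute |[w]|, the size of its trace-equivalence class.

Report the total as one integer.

piece 0:f — minimal
piece 1:f rests on {0:f}
piece 2:a — minimal
piece 3:b rests on {1:f}
piece 4:a rests on {2:a}
piece 5:a rests on {4:a}
piece 6:b rests on {3:b}
minimal pieces: {0:f, 2:a}
ways to finish when only these pieces remain (= sum over removing one remaining piece with nothing left below it):
  1 left: {5}→1  {6}→1
  2 left: {3,6}→1  {4,5}→1  {5,6}→2
  3 left: {1,3,6}→1  {2,4,5}→1  {3,5,6}→3  {4,5,6}→3
  4 left: {0,1,3,6}→1  {1,3,5,6}→4  {2,4,5,6}→4  {3,4,5,6}→6
  5 left: {0,1,3,5,6}→5  {1,3,4,5,6}→10  {2,3,4,5,6}→10
  placing 0:f first → 20 extensions
  placing 2:a first → 15 extensions
total linear extensions = 35

35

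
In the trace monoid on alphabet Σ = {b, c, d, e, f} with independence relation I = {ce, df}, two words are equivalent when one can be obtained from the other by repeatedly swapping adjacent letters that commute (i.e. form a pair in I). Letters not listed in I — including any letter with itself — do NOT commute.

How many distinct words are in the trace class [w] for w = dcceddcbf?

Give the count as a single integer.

3

0(d) covers ∅
1(c) covers 0:d
2(c) covers 1:c
3(e) covers 0:d
4(d) covers 2:c, 3:e
5(d) covers 4:d
6(c) covers 5:d
7(b) covers 6:c
8(f) covers 7:b
floor of heap: 0:d
completions by unplaced set U, small U first (add the entries for U minus each lowest piece of U):
  |U|=1: {8}:1
  |U|=2: {7,8}:1
  |U|=3: {6,7,8}:1
  |U|=4: {5,6,7,8}:1
  |U|=5: {4,5,6,7,8}:1
  |U|=6: {2,4,5,6,7,8}:1  {3,4,5,6,7,8}:1
  |U|=7: {1,2,4,5,6,7,8}:1  {2,3,4,5,6,7,8}:2
  start at 0(d): 3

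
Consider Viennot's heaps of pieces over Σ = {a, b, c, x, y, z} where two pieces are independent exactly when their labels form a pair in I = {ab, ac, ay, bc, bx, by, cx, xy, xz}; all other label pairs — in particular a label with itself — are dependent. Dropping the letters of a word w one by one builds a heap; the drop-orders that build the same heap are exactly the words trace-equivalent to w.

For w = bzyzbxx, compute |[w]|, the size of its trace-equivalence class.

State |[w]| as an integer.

21

#0=b has no predecessor
#1=z depends on [0:b]
#2=y depends on [1:z]
#3=z depends on [2:y]
#4=b depends on [3:z]
#5=x has no predecessor
#6=x depends on [5:x]
sources: [0:b, 5:x]
N(rest) = Σ N(rest − s) over sources s of rest; N(one piece) = 1:
  size 1 → [4]=1  [6]=1
  size 2 → [3,4]=1  [4,6]=2  [5,6]=1
  size 3 → [2,3,4]=1  [3,4,6]=3  [4,5,6]=3
  size 4 → [1,2,3,4]=1  [2,3,4,6]=4  [3,4,5,6]=6
  size 5 → [0,1,2,3,4]=1  [1,2,3,4,6]=5  [2,3,4,5,6]=10
  first=0(b) contributes 15
  first=5(x) contributes 6
|[w]| = 21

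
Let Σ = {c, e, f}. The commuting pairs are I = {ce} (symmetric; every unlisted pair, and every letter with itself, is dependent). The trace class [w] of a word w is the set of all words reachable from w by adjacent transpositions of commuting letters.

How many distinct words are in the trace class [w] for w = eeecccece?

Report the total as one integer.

0(e) covers ∅
1(e) covers 0:e
2(e) covers 1:e
3(c) covers ∅
4(c) covers 3:c
5(c) covers 4:c
6(e) covers 2:e
7(c) covers 5:c
8(e) covers 6:e
floor of heap: 0:e, 3:c
completions by unplaced set U, small U first (add the entries for U minus each lowest piece of U):
  |U|=1: {7}:1  {8}:1
  |U|=2: {5,7}:1  {6,8}:1  {7,8}:2
  |U|=3: {2,6,8}:1  {4,5,7}:1  {5,7,8}:3  {6,7,8}:3
  |U|=4: {1,2,6,8}:1  {2,6,7,8}:4  {3,4,5,7}:1  {4,5,7,8}:4  {5,6,7,8}:6
  |U|=5: {0,1,2,6,8}:1  {1,2,6,7,8}:5  {2,5,6,7,8}:10  {3,4,5,7,8}:5  {4,5,6,7,8}:10
  |U|=6: {0,1,2,6,7,8}:6  {1,2,5,6,7,8}:15  {2,4,5,6,7,8}:20  {3,4,5,6,7,8}:15
  |U|=7: {0,1,2,5,6,7,8}:21  {1,2,4,5,6,7,8}:35  {2,3,4,5,6,7,8}:35
  start at 0(e): 70
  start at 3(c): 56
sum over floor = 126

126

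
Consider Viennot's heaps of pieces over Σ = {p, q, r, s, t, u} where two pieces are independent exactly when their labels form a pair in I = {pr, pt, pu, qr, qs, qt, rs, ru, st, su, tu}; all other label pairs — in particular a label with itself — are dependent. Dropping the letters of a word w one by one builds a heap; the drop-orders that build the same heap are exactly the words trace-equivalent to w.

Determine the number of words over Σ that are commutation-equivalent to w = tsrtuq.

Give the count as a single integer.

60

#0=t has no predecessor
#1=s has no predecessor
#2=r depends on [0:t]
#3=t depends on [2:r]
#4=u has no predecessor
#5=q depends on [4:u]
sources: [0:t, 1:s, 4:u]
N(rest) = Σ N(rest − s) over sources s of rest; N(one piece) = 1:
  size 1 → [1]=1  [3]=1  [5]=1
  size 2 → [1,3]=2  [1,5]=2  [2,3]=1  [3,5]=2  [4,5]=1
  size 3 → [0,2,3]=1  [1,2,3]=3  [1,3,5]=6  [1,4,5]=3  [2,3,5]=3  [3,4,5]=3
  size 4 → [0,1,2,3]=4  [0,2,3,5]=4  [1,2,3,5]=12  [1,3,4,5]=12  [2,3,4,5]=6
  first=0(t) contributes 30
  first=1(s) contributes 10
  first=4(u) contributes 20
|[w]| = 60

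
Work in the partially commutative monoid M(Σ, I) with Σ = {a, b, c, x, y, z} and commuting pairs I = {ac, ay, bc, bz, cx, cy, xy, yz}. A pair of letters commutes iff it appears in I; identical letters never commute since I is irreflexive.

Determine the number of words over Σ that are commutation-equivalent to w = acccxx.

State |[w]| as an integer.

20

drop 0:a onto floor
drop 1:c onto floor
drop 2:c onto {1:c}
drop 3:c onto {2:c}
drop 4:x onto {0:a}
drop 5:x onto {4:x}
ground layer = {0:a, 1:c}
drop-orders for the pieces not yet dropped (sum over which currently-grounded one goes next):
  1 to go: {3} 1  {5} 1
  2 to go: {2,3} 1  {3,5} 2  {4,5} 1
  3 to go: {0,4,5} 1  {1,2,3} 1  {2,3,5} 3  {3,4,5} 3
  4 to go: {0,3,4,5} 4  {1,2,3,5} 4  {2,3,4,5} 6
  if 0:a drops first: 10 orders
  if 1:c drops first: 10 orders
heap linearizations: 20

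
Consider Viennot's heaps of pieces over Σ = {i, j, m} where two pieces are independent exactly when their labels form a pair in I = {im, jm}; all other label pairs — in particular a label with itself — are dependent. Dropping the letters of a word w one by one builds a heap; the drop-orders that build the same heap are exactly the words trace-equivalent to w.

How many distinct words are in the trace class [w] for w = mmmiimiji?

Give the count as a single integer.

126

piece 0:m — minimal
piece 1:m rests on {0:m}
piece 2:m rests on {1:m}
piece 3:i — minimal
piece 4:i rests on {3:i}
piece 5:m rests on {2:m}
piece 6:i rests on {4:i}
piece 7:j rests on {6:i}
piece 8:i rests on {7:j}
minimal pieces: {0:m, 3:i}
ways to finish when only these pieces remain (= sum over removing one remaining piece with nothing left below it):
  1 left: {5}→1  {8}→1
  2 left: {2,5}→1  {5,8}→2  {7,8}→1
  3 left: {1,2,5}→1  {2,5,8}→3  {5,7,8}→3  {6,7,8}→1
  4 left: {0,1,2,5}→1  {1,2,5,8}→4  {2,5,7,8}→6  {4,6,7,8}→1  {5,6,7,8}→4
  5 left: {0,1,2,5,8}→5  {1,2,5,7,8}→10  {2,5,6,7,8}→10  {3,4,6,7,8}→1  {4,5,6,7,8}→5
  6 left: {0,1,2,5,7,8}→15  {1,2,5,6,7,8}→20  {2,4,5,6,7,8}→15  {3,4,5,6,7,8}→6
  7 left: {0,1,2,5,6,7,8}→35  {1,2,4,5,6,7,8}→35  {2,3,4,5,6,7,8}→21
  placing 0:m first → 56 extensions
  placing 3:i first → 70 extensions
total linear extensions = 126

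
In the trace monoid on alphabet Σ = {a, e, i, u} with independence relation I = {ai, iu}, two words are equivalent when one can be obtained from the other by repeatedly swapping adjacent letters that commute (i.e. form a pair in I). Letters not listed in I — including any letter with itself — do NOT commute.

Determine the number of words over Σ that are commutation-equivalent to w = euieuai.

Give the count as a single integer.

6

drop 0:e onto floor
drop 1:u onto {0:e}
drop 2:i onto {0:e}
drop 3:e onto {1:u, 2:i}
drop 4:u onto {3:e}
drop 5:a onto {4:u}
drop 6:i onto {3:e}
ground layer = {0:e}
drop-orders for the pieces not yet dropped (sum over which currently-grounded one goes next):
  1 to go: {5} 1  {6} 1
  2 to go: {4,5} 1  {5,6} 2
  3 to go: {4,5,6} 3
  4 to go: {3,4,5,6} 3
  5 to go: {1,3,4,5,6} 3  {2,3,4,5,6} 3
  if 0:e drops first: 6 orders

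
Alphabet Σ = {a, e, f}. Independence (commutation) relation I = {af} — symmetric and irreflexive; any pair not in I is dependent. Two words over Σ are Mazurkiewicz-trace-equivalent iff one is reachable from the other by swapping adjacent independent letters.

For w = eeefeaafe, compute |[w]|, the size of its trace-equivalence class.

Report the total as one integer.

piece 0:e — minimal
piece 1:e rests on {0:e}
piece 2:e rests on {1:e}
piece 3:f rests on {2:e}
piece 4:e rests on {3:f}
piece 5:a rests on {4:e}
piece 6:a rests on {5:a}
piece 7:f rests on {4:e}
piece 8:e rests on {6:a, 7:f}
minimal pieces: {0:e}
ways to finish when only these pieces remain (= sum over removing one remaining piece with nothing left below it):
  1 left: {8}→1
  2 left: {6,8}→1  {7,8}→1
  3 left: {5,6,8}→1  {6,7,8}→2
  4 left: {5,6,7,8}→3
  5 left: {4,5,6,7,8}→3
  6 left: {3,4,5,6,7,8}→3
  7 left: {2,3,4,5,6,7,8}→3
  placing 0:e first → 3 extensions

3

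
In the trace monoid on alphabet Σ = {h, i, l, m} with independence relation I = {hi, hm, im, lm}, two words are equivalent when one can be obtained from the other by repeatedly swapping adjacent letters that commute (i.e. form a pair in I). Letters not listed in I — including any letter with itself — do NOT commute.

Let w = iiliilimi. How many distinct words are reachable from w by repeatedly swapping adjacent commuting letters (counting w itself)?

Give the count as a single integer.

9

0(i) covers ∅
1(i) covers 0:i
2(l) covers 1:i
3(i) covers 2:l
4(i) covers 3:i
5(l) covers 4:i
6(i) covers 5:l
7(m) covers ∅
8(i) covers 6:i
floor of heap: 0:i, 7:m
completions by unplaced set U, small U first (add the entries for U minus each lowest piece of U):
  |U|=1: {7}:1  {8}:1
  |U|=2: {6,8}:1  {7,8}:2
  |U|=3: {5,6,8}:1  {6,7,8}:3
  |U|=4: {4,5,6,8}:1  {5,6,7,8}:4
  |U|=5: {3,4,5,6,8}:1  {4,5,6,7,8}:5
  |U|=6: {2,3,4,5,6,8}:1  {3,4,5,6,7,8}:6
  |U|=7: {1,2,3,4,5,6,8}:1  {2,3,4,5,6,7,8}:7
  start at 0(i): 8
  start at 7(m): 1
sum over floor = 9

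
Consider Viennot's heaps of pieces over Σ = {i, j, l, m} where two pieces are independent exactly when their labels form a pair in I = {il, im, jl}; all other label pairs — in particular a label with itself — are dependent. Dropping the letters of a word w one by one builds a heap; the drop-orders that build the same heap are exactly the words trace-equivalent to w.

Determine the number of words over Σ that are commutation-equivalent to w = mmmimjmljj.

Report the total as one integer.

15

0(m) covers ∅
1(m) covers 0:m
2(m) covers 1:m
3(i) covers ∅
4(m) covers 2:m
5(j) covers 3:i, 4:m
6(m) covers 5:j
7(l) covers 6:m
8(j) covers 6:m
9(j) covers 8:j
floor of heap: 0:m, 3:i
completions by unplaced set U, small U first (add the entries for U minus each lowest piece of U):
  |U|=1: {7}:1  {9}:1
  |U|=2: {7,9}:2  {8,9}:1
  |U|=3: {7,8,9}:3
  |U|=4: {6,7,8,9}:3
  |U|=5: {5,6,7,8,9}:3
  |U|=6: {3,5,6,7,8,9}:3  {4,5,6,7,8,9}:3
  |U|=7: {2,4,5,6,7,8,9}:3  {3,4,5,6,7,8,9}:6
  |U|=8: {1,2,4,5,6,7,8,9}:3  {2,3,4,5,6,7,8,9}:9
  start at 0(m): 12
  start at 3(i): 3
sum over floor = 15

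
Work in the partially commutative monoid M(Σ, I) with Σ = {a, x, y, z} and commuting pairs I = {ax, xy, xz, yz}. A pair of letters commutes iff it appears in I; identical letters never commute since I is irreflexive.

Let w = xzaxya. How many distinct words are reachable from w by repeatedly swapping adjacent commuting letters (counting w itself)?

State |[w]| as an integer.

piece 0:x — minimal
piece 1:z — minimal
piece 2:a rests on {1:z}
piece 3:x rests on {0:x}
piece 4:y rests on {2:a}
piece 5:a rests on {4:y}
minimal pieces: {0:x, 1:z}
ways to finish when only these pieces remain (= sum over removing one remaining piece with nothing left below it):
  1 left: {3}→1  {5}→1
  2 left: {0,3}→1  {3,5}→2  {4,5}→1
  3 left: {0,3,5}→3  {2,4,5}→1  {3,4,5}→3
  4 left: {0,3,4,5}→6  {1,2,4,5}→1  {2,3,4,5}→4
  placing 0:x first → 5 extensions
  placing 1:z first → 10 extensions
total linear extensions = 15

15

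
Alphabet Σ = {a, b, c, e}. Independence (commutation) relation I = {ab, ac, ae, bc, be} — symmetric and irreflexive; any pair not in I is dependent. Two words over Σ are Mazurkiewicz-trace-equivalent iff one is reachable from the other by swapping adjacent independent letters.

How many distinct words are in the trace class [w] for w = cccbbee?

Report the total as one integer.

#0=c has no predecessor
#1=c depends on [0:c]
#2=c depends on [1:c]
#3=b has no predecessor
#4=b depends on [3:b]
#5=e depends on [2:c]
#6=e depends on [5:e]
sources: [0:c, 3:b]
N(rest) = Σ N(rest − s) over sources s of rest; N(one piece) = 1:
  size 1 → [4]=1  [6]=1
  size 2 → [3,4]=1  [4,6]=2  [5,6]=1
  size 3 → [2,5,6]=1  [3,4,6]=3  [4,5,6]=3
  size 4 → [1,2,5,6]=1  [2,4,5,6]=4  [3,4,5,6]=6
  size 5 → [0,1,2,5,6]=1  [1,2,4,5,6]=5  [2,3,4,5,6]=10
  first=0(c) contributes 15
  first=3(b) contributes 6
|[w]| = 21

21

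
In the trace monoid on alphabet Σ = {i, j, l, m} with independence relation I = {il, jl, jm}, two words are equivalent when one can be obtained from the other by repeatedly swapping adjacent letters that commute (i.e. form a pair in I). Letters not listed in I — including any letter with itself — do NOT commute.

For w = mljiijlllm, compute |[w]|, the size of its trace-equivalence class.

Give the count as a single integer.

155

drop 0:m onto floor
drop 1:l onto {0:m}
drop 2:j onto floor
drop 3:i onto {0:m, 2:j}
drop 4:i onto {3:i}
drop 5:j onto {4:i}
drop 6:l onto {1:l}
drop 7:l onto {6:l}
drop 8:l onto {7:l}
drop 9:m onto {4:i, 8:l}
ground layer = {0:m, 2:j}
drop-orders for the pieces not yet dropped (sum over which currently-grounded one goes next):
  1 to go: {5} 1  {9} 1
  2 to go: {5,9} 2  {8,9} 1
  3 to go: {4,5,9} 2  {5,8,9} 3  {7,8,9} 1
  4 to go: {3,4,5,9} 2  {4,5,8,9} 5  {5,7,8,9} 4  {6,7,8,9} 1
  5 to go: {1,6,7,8,9} 1  {2,3,4,5,9} 2  {3,4,5,8,9} 7  {4,5,7,8,9} 9  {5,6,7,8,9} 5
  6 to go: {1,5,6,7,8,9} 6  {2,3,4,5,8,9} 9  {3,4,5,7,8,9} 16  {4,5,6,7,8,9} 14
  7 to go: {1,4,5,6,7,8,9} 20  {2,3,4,5,7,8,9} 25  {3,4,5,6,7,8,9} 30
  8 to go: {1,3,4,5,6,7,8,9} 50  {2,3,4,5,6,7,8,9} 55
  if 0:m drops first: 105 orders
  if 2:j drops first: 50 orders
heap linearizations: 155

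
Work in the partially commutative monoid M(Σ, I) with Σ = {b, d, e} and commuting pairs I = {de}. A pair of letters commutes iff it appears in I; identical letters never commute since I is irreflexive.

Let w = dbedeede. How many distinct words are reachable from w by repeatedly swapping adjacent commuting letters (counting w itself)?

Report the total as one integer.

#0=d has no predecessor
#1=b depends on [0:d]
#2=e depends on [1:b]
#3=d depends on [1:b]
#4=e depends on [2:e]
#5=e depends on [4:e]
#6=d depends on [3:d]
#7=e depends on [5:e]
sources: [0:d]
N(rest) = Σ N(rest − s) over sources s of rest; N(one piece) = 1:
  size 1 → [6]=1  [7]=1
  size 2 → [3,6]=1  [5,7]=1  [6,7]=2
  size 3 → [3,6,7]=3  [4,5,7]=1  [5,6,7]=3
  size 4 → [2,4,5,7]=1  [3,5,6,7]=6  [4,5,6,7]=4
  size 5 → [2,4,5,6,7]=5  [3,4,5,6,7]=10
  size 6 → [2,3,4,5,6,7]=15
  first=0(d) contributes 15

15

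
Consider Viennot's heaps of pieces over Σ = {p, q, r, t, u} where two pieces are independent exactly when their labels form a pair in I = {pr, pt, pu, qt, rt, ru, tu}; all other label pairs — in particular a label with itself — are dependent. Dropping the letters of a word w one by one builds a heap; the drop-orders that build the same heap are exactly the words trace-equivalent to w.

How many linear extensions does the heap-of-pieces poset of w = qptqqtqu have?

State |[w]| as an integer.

0(q) covers ∅
1(p) covers 0:q
2(t) covers ∅
3(q) covers 1:p
4(q) covers 3:q
5(t) covers 2:t
6(q) covers 4:q
7(u) covers 6:q
floor of heap: 0:q, 2:t
completions by unplaced set U, small U first (add the entries for U minus each lowest piece of U):
  |U|=1: {5}:1  {7}:1
  |U|=2: {2,5}:1  {5,7}:2  {6,7}:1
  |U|=3: {2,5,7}:3  {4,6,7}:1  {5,6,7}:3
  |U|=4: {2,5,6,7}:6  {3,4,6,7}:1  {4,5,6,7}:4
  |U|=5: {1,3,4,6,7}:1  {2,4,5,6,7}:10  {3,4,5,6,7}:5
  |U|=6: {0,1,3,4,6,7}:1  {1,3,4,5,6,7}:6  {2,3,4,5,6,7}:15
  start at 0(q): 21
  start at 2(t): 7
sum over floor = 28

28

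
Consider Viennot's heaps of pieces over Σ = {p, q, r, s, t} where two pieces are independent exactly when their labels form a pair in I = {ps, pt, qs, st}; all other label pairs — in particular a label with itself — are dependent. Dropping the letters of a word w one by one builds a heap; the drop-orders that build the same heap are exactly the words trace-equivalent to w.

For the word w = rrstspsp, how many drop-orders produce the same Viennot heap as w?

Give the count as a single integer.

drop 0:r onto floor
drop 1:r onto {0:r}
drop 2:s onto {1:r}
drop 3:t onto {1:r}
drop 4:s onto {2:s}
drop 5:p onto {1:r}
drop 6:s onto {4:s}
drop 7:p onto {5:p}
ground layer = {0:r}
drop-orders for the pieces not yet dropped (sum over which currently-grounded one goes next):
  1 to go: {3} 1  {6} 1  {7} 1
  2 to go: {3,6} 2  {3,7} 2  {4,6} 1  {5,7} 1  {6,7} 2
  3 to go: {2,4,6} 1  {3,4,6} 3  {3,5,7} 3  {3,6,7} 6  {4,6,7} 3  {5,6,7} 3
  4 to go: {2,3,4,6} 4  {2,4,6,7} 4  {3,4,6,7} 12  {3,5,6,7} 12  {4,5,6,7} 6
  5 to go: {2,3,4,6,7} 20  {2,4,5,6,7} 10  {3,4,5,6,7} 30
  6 to go: {2,3,4,5,6,7} 60
  if 0:r drops first: 60 orders

60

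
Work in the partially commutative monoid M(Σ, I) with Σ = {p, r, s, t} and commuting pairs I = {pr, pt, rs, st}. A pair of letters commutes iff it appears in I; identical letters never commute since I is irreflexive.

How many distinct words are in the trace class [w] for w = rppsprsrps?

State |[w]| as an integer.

120

#0=r has no predecessor
#1=p has no predecessor
#2=p depends on [1:p]
#3=s depends on [2:p]
#4=p depends on [3:s]
#5=r depends on [0:r]
#6=s depends on [4:p]
#7=r depends on [5:r]
#8=p depends on [6:s]
#9=s depends on [8:p]
sources: [0:r, 1:p]
N(rest) = Σ N(rest − s) over sources s of rest; N(one piece) = 1:
  size 1 → [7]=1  [9]=1
  size 2 → [5,7]=1  [7,9]=2  [8,9]=1
  size 3 → [0,5,7]=1  [5,7,9]=3  [6,8,9]=1  [7,8,9]=3
  size 4 → [0,5,7,9]=4  [4,6,8,9]=1  [5,7,8,9]=6  [6,7,8,9]=4
  size 5 → [0,5,7,8,9]=10  [3,4,6,8,9]=1  [4,6,7,8,9]=5  [5,6,7,8,9]=10
  size 6 → [0,5,6,7,8,9]=20  [2,3,4,6,8,9]=1  [3,4,6,7,8,9]=6  [4,5,6,7,8,9]=15
  size 7 → [0,4,5,6,7,8,9]=35  [1,2,3,4,6,8,9]=1  [2,3,4,6,7,8,9]=7  [3,4,5,6,7,8,9]=21
  size 8 → [0,3,4,5,6,7,8,9]=56  [1,2,3,4,6,7,8,9]=8  [2,3,4,5,6,7,8,9]=28
  first=0(r) contributes 36
  first=1(p) contributes 84
|[w]| = 120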